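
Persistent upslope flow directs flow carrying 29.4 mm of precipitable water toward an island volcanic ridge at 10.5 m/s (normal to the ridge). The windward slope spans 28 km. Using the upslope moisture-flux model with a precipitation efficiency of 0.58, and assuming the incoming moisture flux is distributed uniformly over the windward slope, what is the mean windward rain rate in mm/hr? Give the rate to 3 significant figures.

R ≈ 23.0 mm/hr

Incoming column moisture flux per unit ridge length: F = V × PW = 10.5 × 29.4 = 308.7 mm·m/s.
Spread over the 28 km slope with efficiency ε = 0.58: R = ε·F/W = 0.58 × 308.7 / 28000 m = 6.395e-03 mm/s.
R = 6.395e-03 × 3600 = 23.0 mm/hr.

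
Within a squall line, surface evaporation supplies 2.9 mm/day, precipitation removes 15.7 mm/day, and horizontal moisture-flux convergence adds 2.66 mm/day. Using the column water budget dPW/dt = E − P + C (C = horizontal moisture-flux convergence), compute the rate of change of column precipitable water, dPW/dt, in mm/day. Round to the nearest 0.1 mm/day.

dPW/dt ≈ -10.1 mm/day

dPW/dt = E − P + C = 2.9 − 15.7 + (2.66) = -10.1 mm/day.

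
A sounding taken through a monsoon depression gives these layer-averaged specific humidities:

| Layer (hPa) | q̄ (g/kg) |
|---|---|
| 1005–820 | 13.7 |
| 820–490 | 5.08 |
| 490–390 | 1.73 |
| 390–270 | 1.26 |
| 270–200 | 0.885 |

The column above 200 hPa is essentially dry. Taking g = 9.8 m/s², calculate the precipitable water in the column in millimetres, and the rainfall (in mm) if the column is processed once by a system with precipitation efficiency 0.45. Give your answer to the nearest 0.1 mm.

PW ≈ 46.9 mm; rainfall ≈ 21.1 mm

Precipitable water is the column-integrated vapour mass per unit area: PW = (1/g) Σ q̄ Δp, with q in kg/kg and Δp in Pa (1 kg/m² of water = 1 mm).
Layer 1005–820 hPa: Δp = 185 hPa = 18500 Pa, q̄ = 0.0137 kg/kg → 0.0137 × 18500 / 9.8 = 25.86 mm
Layer 820–490 hPa: Δp = 330 hPa = 33000 Pa, q̄ = 0.00508 kg/kg → 0.00508 × 33000 / 9.8 = 17.11 mm
Layer 490–390 hPa: Δp = 100 hPa = 10000 Pa, q̄ = 0.00173 kg/kg → 0.00173 × 10000 / 9.8 = 1.77 mm
Layer 390–270 hPa: Δp = 120 hPa = 12000 Pa, q̄ = 0.00126 kg/kg → 0.00126 × 12000 / 9.8 = 1.54 mm
Layer 270–200 hPa: Δp = 70 hPa = 7000 Pa, q̄ = 0.000885 kg/kg → 0.000885 × 7000 / 9.8 = 0.63 mm
PW = 25.86 + 17.11 + 1.77 + 1.54 + 0.63 = 46.91 ≈ 46.9 mm.
Rainfall = ε × PW = 0.45 × 46.9 = 21.1 mm.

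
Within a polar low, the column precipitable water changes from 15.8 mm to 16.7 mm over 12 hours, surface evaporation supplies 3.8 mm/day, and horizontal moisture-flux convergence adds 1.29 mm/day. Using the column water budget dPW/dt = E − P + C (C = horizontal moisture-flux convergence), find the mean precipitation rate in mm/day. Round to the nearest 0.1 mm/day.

P ≈ 3.3 mm/day

dPW/dt = (16.7 − 15.8) mm / (12/24 day) = +1.800 mm/day.
P = E + C − dPW/dt = 3.8 + (1.29) − (+1.800) = 3.3 mm/day.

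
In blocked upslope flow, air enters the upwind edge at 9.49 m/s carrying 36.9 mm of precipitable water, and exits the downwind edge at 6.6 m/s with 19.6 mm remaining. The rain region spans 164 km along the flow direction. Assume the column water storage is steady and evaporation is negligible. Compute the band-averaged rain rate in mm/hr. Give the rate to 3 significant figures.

R ≈ 4.85 mm/hr

Column moisture flux per unit crosswind length is F = V × PW.
Inflow: F_in = 9.49 × 36.9 = 350.181 mm·m/s
Outflow: F_out = 6.6 × 19.6 = 129.36 mm·m/s
Steady-state rate R = (F_in − F_out)/L = (350.181 − 129.36) / 164000 m = 1.346e-03 mm/s.
R = 1.346e-03 × 3600 = 4.85 mm/hr.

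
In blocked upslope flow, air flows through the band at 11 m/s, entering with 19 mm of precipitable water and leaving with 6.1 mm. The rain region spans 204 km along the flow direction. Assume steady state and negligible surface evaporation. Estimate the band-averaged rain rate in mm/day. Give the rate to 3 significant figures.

R ≈ 60.1 mm/day

Column moisture flux per unit crosswind length is F = V × PW.
Inflow: F_in = 11 × 19 = 209 mm·m/s
Outflow: F_out = 11 × 6.1 = 67.1 mm·m/s
Steady-state rate R = (F_in − F_out)/L = (209 − 67.1) / 204000 m = 6.956e-04 mm/s.
R = 6.956e-04 × 3600 × 24 = 60.1 mm/day.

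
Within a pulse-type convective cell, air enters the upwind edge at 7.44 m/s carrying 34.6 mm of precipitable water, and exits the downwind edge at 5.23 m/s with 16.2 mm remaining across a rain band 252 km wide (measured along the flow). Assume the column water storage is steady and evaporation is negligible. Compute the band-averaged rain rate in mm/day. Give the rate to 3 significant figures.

Column moisture flux per unit crosswind length is F = V × PW.
Inflow: F_in = 7.44 × 34.6 = 257.424 mm·m/s
Outflow: F_out = 5.23 × 16.2 = 84.726 mm·m/s
Steady-state rate R = (F_in − F_out)/L = (257.424 − 84.726) / 252000 m = 6.853e-04 mm/s.
R = 6.853e-04 × 3600 × 24 = 59.2 mm/day.

R ≈ 59.2 mm/day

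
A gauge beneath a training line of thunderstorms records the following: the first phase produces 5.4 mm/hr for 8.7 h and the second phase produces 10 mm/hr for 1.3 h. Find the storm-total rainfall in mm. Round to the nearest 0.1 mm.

Total = Σ Rᵢ Δtᵢ = 5.4 × 8.7 + 10 × 1.3
      = 46.98 + 13 = 60.0 mm.

total ≈ 60.0 mm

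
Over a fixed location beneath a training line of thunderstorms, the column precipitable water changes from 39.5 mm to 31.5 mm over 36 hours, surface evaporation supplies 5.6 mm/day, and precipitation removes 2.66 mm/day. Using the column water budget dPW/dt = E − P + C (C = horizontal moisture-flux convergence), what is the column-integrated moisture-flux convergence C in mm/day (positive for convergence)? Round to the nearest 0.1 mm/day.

C ≈ -8.3 mm/day

dPW/dt = (31.5 − 39.5) mm / (36/24 day) = -5.333 mm/day.
C = dPW/dt − E + P = (-5.333) − 5.6 + 2.66 = -8.3 mm/day.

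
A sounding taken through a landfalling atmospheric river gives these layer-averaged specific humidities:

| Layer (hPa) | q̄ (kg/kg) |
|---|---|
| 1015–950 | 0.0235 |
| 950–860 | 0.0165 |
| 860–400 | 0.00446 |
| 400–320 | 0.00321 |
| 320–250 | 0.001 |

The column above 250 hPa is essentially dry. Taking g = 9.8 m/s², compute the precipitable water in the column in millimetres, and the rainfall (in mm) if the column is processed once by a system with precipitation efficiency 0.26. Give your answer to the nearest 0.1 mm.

Precipitable water is the column-integrated vapour mass per unit area: PW = (1/g) Σ q̄ Δp, with q in kg/kg and Δp in Pa (1 kg/m² of water = 1 mm).
Layer 1015–950 hPa: Δp = 65 hPa = 6500 Pa, q̄ = 0.0235 kg/kg → 0.0235 × 6500 / 9.8 = 15.59 mm
Layer 950–860 hPa: Δp = 90 hPa = 9000 Pa, q̄ = 0.0165 kg/kg → 0.0165 × 9000 / 9.8 = 15.15 mm
Layer 860–400 hPa: Δp = 460 hPa = 46000 Pa, q̄ = 0.00446 kg/kg → 0.00446 × 46000 / 9.8 = 20.93 mm
Layer 400–320 hPa: Δp = 80 hPa = 8000 Pa, q̄ = 0.00321 kg/kg → 0.00321 × 8000 / 9.8 = 2.62 mm
Layer 320–250 hPa: Δp = 70 hPa = 7000 Pa, q̄ = 0.001 kg/kg → 0.001 × 7000 / 9.8 = 0.71 mm
PW = 15.59 + 15.15 + 20.93 + 2.62 + 0.71 = 55.00 ≈ 55.0 mm.
Rainfall = ε × PW = 0.26 × 55.0 = 14.3 mm.

PW ≈ 55.0 mm; rainfall ≈ 14.3 mm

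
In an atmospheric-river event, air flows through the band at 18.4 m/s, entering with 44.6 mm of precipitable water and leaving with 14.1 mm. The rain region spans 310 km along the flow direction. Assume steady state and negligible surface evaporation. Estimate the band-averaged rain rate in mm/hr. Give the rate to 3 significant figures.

Column moisture flux per unit crosswind length is F = V × PW.
Inflow: F_in = 18.4 × 44.6 = 820.64 mm·m/s
Outflow: F_out = 18.4 × 14.1 = 259.44 mm·m/s
Steady-state rate R = (F_in − F_out)/L = (820.64 − 259.44) / 310000 m = 1.810e-03 mm/s.
R = 1.810e-03 × 3600 = 6.52 mm/hr.

R ≈ 6.52 mm/hr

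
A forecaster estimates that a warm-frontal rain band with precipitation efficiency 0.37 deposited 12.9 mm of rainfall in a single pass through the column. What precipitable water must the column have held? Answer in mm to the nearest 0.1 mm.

PW ≈ 34.9 mm

PW = rainfall / ε = 12.9 / 0.37 = 34.9 mm.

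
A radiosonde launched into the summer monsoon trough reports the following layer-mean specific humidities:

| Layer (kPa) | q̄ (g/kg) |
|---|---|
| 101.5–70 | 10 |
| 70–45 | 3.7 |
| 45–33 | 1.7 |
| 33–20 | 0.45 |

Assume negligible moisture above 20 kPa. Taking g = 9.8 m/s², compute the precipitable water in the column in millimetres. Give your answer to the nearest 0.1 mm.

Precipitable water is the column-integrated vapour mass per unit area: PW = (1/g) Σ q̄ Δp, with q in kg/kg and Δp in Pa (1 kg/m² of water = 1 mm).
Layer 101.5–70 kPa: Δp = 315 hPa = 31500 Pa, q̄ = 0.01 kg/kg → 0.01 × 31500 / 9.8 = 32.14 mm
Layer 70–45 kPa: Δp = 250 hPa = 25000 Pa, q̄ = 0.0037 kg/kg → 0.0037 × 25000 / 9.8 = 9.44 mm
Layer 45–33 kPa: Δp = 120 hPa = 12000 Pa, q̄ = 0.0017 kg/kg → 0.0017 × 12000 / 9.8 = 2.08 mm
Layer 33–20 kPa: Δp = 130 hPa = 13000 Pa, q̄ = 0.00045 kg/kg → 0.00045 × 13000 / 9.8 = 0.60 mm
PW = 32.14 + 9.44 + 2.08 + 0.60 = 44.26 ≈ 44.3 mm.

PW ≈ 44.3 mm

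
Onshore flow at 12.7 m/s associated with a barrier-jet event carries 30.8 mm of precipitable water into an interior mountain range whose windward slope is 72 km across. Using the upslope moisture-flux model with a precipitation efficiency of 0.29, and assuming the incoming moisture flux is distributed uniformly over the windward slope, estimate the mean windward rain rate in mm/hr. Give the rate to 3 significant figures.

R ≈ 5.67 mm/hr

Incoming column moisture flux per unit ridge length: F = V × PW = 12.7 × 30.8 = 391.16 mm·m/s.
Spread over the 72 km slope with efficiency ε = 0.29: R = ε·F/W = 0.29 × 391.16 / 72000 m = 1.576e-03 mm/s.
R = 1.576e-03 × 3600 = 5.67 mm/hr.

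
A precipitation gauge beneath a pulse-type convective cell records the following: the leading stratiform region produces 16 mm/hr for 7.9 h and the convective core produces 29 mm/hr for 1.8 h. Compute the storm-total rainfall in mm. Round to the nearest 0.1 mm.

total ≈ 178.6 mm

Total = Σ Rᵢ Δtᵢ = 16 × 7.9 + 29 × 1.8
      = 126.4 + 52.2 = 178.6 mm.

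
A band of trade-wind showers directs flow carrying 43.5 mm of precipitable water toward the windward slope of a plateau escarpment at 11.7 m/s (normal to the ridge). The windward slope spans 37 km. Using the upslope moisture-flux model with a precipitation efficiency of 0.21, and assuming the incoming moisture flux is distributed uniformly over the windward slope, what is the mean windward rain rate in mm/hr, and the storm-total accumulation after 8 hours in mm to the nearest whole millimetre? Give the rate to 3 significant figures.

R ≈ 10.4 mm/hr; total ≈ 83 mm

Incoming column moisture flux per unit ridge length: F = V × PW = 11.7 × 43.5 = 508.95 mm·m/s.
Spread over the 37 km slope with efficiency ε = 0.21: R = ε·F/W = 0.21 × 508.95 / 37000 m = 2.889e-03 mm/s.
R = 2.889e-03 × 3600 = 10.4 mm/hr.
Over 8 h: total = 10.4 × 8 = 83.2 ≈ 83 mm.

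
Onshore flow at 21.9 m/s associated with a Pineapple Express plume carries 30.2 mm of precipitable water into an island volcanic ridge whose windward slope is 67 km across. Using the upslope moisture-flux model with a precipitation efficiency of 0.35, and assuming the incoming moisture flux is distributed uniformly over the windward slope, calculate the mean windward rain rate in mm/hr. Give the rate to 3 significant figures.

Incoming column moisture flux per unit ridge length: F = V × PW = 21.9 × 30.2 = 661.38 mm·m/s.
Spread over the 67 km slope with efficiency ε = 0.35: R = ε·F/W = 0.35 × 661.38 / 67000 m = 3.455e-03 mm/s.
R = 3.455e-03 × 3600 = 12.4 mm/hr.

R ≈ 12.4 mm/hr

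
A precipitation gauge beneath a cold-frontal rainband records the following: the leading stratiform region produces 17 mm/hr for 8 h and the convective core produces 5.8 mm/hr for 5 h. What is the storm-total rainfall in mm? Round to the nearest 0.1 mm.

total ≈ 165.0 mm

Total = Σ Rᵢ Δtᵢ = 17 × 8 + 5.8 × 5
      = 136 + 29 = 165.0 mm.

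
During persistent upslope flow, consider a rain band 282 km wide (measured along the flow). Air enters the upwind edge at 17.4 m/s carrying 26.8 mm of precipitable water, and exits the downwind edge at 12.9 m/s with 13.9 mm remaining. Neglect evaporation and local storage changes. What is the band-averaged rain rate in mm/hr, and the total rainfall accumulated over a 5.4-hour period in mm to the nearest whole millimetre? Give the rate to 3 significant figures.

R ≈ 3.66 mm/hr; total ≈ 20 mm

Column moisture flux per unit crosswind length is F = V × PW.
Inflow: F_in = 17.4 × 26.8 = 466.32 mm·m/s
Outflow: F_out = 12.9 × 13.9 = 179.31 mm·m/s
Steady-state rate R = (F_in − F_out)/L = (466.32 − 179.31) / 282000 m = 1.018e-03 mm/s.
R = 1.018e-03 × 3600 = 3.66 mm/hr.
Over 5.4 h: total = 3.66 × 5.4 = 19.764 ≈ 20 mm.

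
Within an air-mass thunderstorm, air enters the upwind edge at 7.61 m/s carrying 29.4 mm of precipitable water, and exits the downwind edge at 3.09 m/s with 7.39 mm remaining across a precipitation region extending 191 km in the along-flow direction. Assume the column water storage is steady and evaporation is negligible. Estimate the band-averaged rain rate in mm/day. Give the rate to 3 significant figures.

R ≈ 90.9 mm/day

Column moisture flux per unit crosswind length is F = V × PW.
Inflow: F_in = 7.61 × 29.4 = 223.734 mm·m/s
Outflow: F_out = 3.09 × 7.39 = 22.8351 mm·m/s
Steady-state rate R = (F_in − F_out)/L = (223.734 − 22.8351) / 191000 m = 1.052e-03 mm/s.
R = 1.052e-03 × 3600 × 24 = 90.9 mm/day.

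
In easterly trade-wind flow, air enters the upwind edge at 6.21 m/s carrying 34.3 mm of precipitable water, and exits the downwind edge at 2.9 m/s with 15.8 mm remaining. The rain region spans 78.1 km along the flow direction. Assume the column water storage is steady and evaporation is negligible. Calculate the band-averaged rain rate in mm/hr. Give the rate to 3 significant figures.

R ≈ 7.71 mm/hr

Column moisture flux per unit crosswind length is F = V × PW.
Inflow: F_in = 6.21 × 34.3 = 213.003 mm·m/s
Outflow: F_out = 2.9 × 15.8 = 45.82 mm·m/s
Steady-state rate R = (F_in − F_out)/L = (213.003 − 45.82) / 78100 m = 2.141e-03 mm/s.
R = 2.141e-03 × 3600 = 7.71 mm/hr.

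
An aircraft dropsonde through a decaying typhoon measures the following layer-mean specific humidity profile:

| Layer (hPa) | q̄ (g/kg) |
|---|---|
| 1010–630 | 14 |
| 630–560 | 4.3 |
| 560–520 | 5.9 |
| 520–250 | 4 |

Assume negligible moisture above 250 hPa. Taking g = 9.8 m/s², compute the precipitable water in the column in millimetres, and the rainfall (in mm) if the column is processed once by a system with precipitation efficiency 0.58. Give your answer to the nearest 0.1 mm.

PW ≈ 70.8 mm; rainfall ≈ 41.1 mm

Precipitable water is the column-integrated vapour mass per unit area: PW = (1/g) Σ q̄ Δp, with q in kg/kg and Δp in Pa (1 kg/m² of water = 1 mm).
Layer 1010–630 hPa: Δp = 380 hPa = 38000 Pa, q̄ = 0.014 kg/kg → 0.014 × 38000 / 9.8 = 54.29 mm
Layer 630–560 hPa: Δp = 70 hPa = 7000 Pa, q̄ = 0.0043 kg/kg → 0.0043 × 7000 / 9.8 = 3.07 mm
Layer 560–520 hPa: Δp = 40 hPa = 4000 Pa, q̄ = 0.0059 kg/kg → 0.0059 × 4000 / 9.8 = 2.41 mm
Layer 520–250 hPa: Δp = 270 hPa = 27000 Pa, q̄ = 0.004 kg/kg → 0.004 × 27000 / 9.8 = 11.02 mm
PW = 54.29 + 3.07 + 2.41 + 11.02 = 70.79 ≈ 70.8 mm.
Rainfall = ε × PW = 0.58 × 70.8 = 41.1 mm.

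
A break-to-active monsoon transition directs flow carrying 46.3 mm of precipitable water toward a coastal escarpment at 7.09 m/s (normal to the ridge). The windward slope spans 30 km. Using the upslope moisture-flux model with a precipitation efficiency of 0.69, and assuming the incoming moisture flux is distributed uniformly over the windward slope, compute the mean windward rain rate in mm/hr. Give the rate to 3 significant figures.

R ≈ 27.2 mm/hr

Incoming column moisture flux per unit ridge length: F = V × PW = 7.09 × 46.3 = 328.267 mm·m/s.
Spread over the 30 km slope with efficiency ε = 0.69: R = ε·F/W = 0.69 × 328.267 / 30000 m = 7.550e-03 mm/s.
R = 7.550e-03 × 3600 = 27.2 mm/hr.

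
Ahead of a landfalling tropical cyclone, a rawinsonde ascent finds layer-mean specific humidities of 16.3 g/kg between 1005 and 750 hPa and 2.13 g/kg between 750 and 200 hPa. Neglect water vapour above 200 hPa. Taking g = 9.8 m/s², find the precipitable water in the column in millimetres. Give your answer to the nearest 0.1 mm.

Precipitable water is the column-integrated vapour mass per unit area: PW = (1/g) Σ q̄ Δp, with q in kg/kg and Δp in Pa (1 kg/m² of water = 1 mm).
Layer 1005–750 hPa: Δp = 255 hPa = 25500 Pa, q̄ = 0.0163 kg/kg → 0.0163 × 25500 / 9.8 = 42.41 mm
Layer 750–200 hPa: Δp = 550 hPa = 55000 Pa, q̄ = 0.00213 kg/kg → 0.00213 × 55000 / 9.8 = 11.95 mm
PW = 42.41 + 11.95 = 54.36 ≈ 54.4 mm.

PW ≈ 54.4 mm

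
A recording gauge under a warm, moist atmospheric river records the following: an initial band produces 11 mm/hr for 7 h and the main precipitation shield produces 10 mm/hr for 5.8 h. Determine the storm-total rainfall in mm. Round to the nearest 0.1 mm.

total ≈ 135.0 mm

Total = Σ Rᵢ Δtᵢ = 11 × 7 + 10 × 5.8
      = 77 + 58 = 135.0 mm.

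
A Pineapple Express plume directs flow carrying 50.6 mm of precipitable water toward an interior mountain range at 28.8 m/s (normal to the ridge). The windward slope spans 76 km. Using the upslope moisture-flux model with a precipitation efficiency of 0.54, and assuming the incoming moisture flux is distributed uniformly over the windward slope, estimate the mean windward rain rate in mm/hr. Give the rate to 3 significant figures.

Incoming column moisture flux per unit ridge length: F = V × PW = 28.8 × 50.6 = 1457.28 mm·m/s.
Spread over the 76 km slope with efficiency ε = 0.54: R = ε·F/W = 0.54 × 1457.28 / 76000 m = 1.035e-02 mm/s.
R = 1.035e-02 × 3600 = 37.3 mm/hr.

R ≈ 37.3 mm/hr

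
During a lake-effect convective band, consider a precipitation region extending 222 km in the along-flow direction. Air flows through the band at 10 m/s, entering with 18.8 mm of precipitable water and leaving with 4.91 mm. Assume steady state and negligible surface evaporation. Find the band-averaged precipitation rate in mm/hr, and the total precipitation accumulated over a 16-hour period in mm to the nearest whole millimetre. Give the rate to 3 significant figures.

R ≈ 2.25 mm/hr; total ≈ 36 mm

Column moisture flux per unit crosswind length is F = V × PW.
Inflow: F_in = 10 × 18.8 = 188 mm·m/s
Outflow: F_out = 10 × 4.91 = 49.1 mm·m/s
Steady-state rate R = (F_in − F_out)/L = (188 − 49.1) / 222000 m = 6.257e-04 mm/s.
R = 6.257e-04 × 3600 = 2.25 mm/hr.
Over 16 h: total = 2.25 × 16 = 36 mm.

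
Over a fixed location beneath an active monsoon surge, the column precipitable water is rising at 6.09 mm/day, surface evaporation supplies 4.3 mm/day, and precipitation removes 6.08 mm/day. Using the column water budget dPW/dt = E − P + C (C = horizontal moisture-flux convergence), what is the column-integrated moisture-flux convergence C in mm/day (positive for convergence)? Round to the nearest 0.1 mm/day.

C ≈ 7.9 mm/day

dPW/dt = +6.09 mm/day.
C = dPW/dt − E + P = (+6.09) − 4.3 + 6.08 = 7.9 mm/day.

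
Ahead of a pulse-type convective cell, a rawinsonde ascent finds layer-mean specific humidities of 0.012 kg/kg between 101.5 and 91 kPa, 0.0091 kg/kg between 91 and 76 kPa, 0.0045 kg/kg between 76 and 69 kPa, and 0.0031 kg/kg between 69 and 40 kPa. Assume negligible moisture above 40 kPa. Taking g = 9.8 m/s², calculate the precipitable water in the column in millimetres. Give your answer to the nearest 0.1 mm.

Precipitable water is the column-integrated vapour mass per unit area: PW = (1/g) Σ q̄ Δp, with q in kg/kg and Δp in Pa (1 kg/m² of water = 1 mm).
Layer 101.5–91 kPa: Δp = 105 hPa = 10500 Pa, q̄ = 0.012 kg/kg → 0.012 × 10500 / 9.8 = 12.86 mm
Layer 91–76 kPa: Δp = 150 hPa = 15000 Pa, q̄ = 0.0091 kg/kg → 0.0091 × 15000 / 9.8 = 13.93 mm
Layer 76–69 kPa: Δp = 70 hPa = 7000 Pa, q̄ = 0.0045 kg/kg → 0.0045 × 7000 / 9.8 = 3.21 mm
Layer 69–40 kPa: Δp = 290 hPa = 29000 Pa, q̄ = 0.0031 kg/kg → 0.0031 × 29000 / 9.8 = 9.17 mm
PW = 12.86 + 13.93 + 3.21 + 9.17 = 39.17 ≈ 39.2 mm.

PW ≈ 39.2 mm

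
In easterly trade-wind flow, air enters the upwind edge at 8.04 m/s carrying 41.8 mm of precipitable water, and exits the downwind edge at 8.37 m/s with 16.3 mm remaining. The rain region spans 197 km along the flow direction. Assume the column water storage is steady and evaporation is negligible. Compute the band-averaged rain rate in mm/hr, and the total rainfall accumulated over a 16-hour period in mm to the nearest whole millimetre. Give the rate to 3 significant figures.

R ≈ 3.65 mm/hr; total ≈ 58 mm

Column moisture flux per unit crosswind length is F = V × PW.
Inflow: F_in = 8.04 × 41.8 = 336.072 mm·m/s
Outflow: F_out = 8.37 × 16.3 = 136.431 mm·m/s
Steady-state rate R = (F_in − F_out)/L = (336.072 − 136.431) / 197000 m = 1.013e-03 mm/s.
R = 1.013e-03 × 3600 = 3.65 mm/hr.
Over 16 h: total = 3.65 × 16 = 58.4 ≈ 58 mm.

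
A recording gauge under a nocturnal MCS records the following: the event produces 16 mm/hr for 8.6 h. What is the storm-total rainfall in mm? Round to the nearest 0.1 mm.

total ≈ 137.6 mm

Total = Σ Rᵢ Δtᵢ = 16 × 8.6
      = 137.6 = 137.6 mm.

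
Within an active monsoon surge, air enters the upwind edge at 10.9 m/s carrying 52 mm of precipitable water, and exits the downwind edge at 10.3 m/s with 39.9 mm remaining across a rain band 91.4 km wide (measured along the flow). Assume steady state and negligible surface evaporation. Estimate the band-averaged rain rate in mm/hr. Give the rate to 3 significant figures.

Column moisture flux per unit crosswind length is F = V × PW.
Inflow: F_in = 10.9 × 52 = 566.8 mm·m/s
Outflow: F_out = 10.3 × 39.9 = 410.97 mm·m/s
Steady-state rate R = (F_in − F_out)/L = (566.8 − 410.97) / 91400 m = 1.705e-03 mm/s.
R = 1.705e-03 × 3600 = 6.14 mm/hr.

R ≈ 6.14 mm/hr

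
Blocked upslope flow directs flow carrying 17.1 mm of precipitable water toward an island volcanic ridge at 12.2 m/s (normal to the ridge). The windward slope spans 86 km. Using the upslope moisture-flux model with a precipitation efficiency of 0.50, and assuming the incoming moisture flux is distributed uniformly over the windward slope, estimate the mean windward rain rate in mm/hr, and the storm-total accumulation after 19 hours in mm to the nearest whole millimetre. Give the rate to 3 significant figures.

R ≈ 4.37 mm/hr; total ≈ 83 mm

Incoming column moisture flux per unit ridge length: F = V × PW = 12.2 × 17.1 = 208.62 mm·m/s.
Spread over the 86 km slope with efficiency ε = 0.50: R = ε·F/W = 0.50 × 208.62 / 86000 m = 1.213e-03 mm/s.
R = 1.213e-03 × 3600 = 4.37 mm/hr.
Over 19 h: total = 4.37 × 19 = 83.03 ≈ 83 mm.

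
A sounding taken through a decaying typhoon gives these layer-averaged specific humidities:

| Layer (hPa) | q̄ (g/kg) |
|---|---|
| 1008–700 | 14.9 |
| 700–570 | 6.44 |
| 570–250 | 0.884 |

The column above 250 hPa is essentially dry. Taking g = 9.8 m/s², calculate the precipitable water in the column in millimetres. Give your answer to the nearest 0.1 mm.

Precipitable water is the column-integrated vapour mass per unit area: PW = (1/g) Σ q̄ Δp, with q in kg/kg and Δp in Pa (1 kg/m² of water = 1 mm).
Layer 1008–700 hPa: Δp = 308 hPa = 30800 Pa, q̄ = 0.0149 kg/kg → 0.0149 × 30800 / 9.8 = 46.83 mm
Layer 700–570 hPa: Δp = 130 hPa = 13000 Pa, q̄ = 0.00644 kg/kg → 0.00644 × 13000 / 9.8 = 8.54 mm
Layer 570–250 hPa: Δp = 320 hPa = 32000 Pa, q̄ = 0.000884 kg/kg → 0.000884 × 32000 / 9.8 = 2.89 mm
PW = 46.83 + 8.54 + 2.89 = 58.26 ≈ 58.3 mm.

PW ≈ 58.3 mm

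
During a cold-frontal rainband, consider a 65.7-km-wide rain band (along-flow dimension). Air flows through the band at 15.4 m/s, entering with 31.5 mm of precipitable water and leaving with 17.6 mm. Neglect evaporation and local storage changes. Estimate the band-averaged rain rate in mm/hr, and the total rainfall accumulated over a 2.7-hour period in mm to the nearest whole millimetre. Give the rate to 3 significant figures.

Column moisture flux per unit crosswind length is F = V × PW.
Inflow: F_in = 15.4 × 31.5 = 485.1 mm·m/s
Outflow: F_out = 15.4 × 17.6 = 271.04 mm·m/s
Steady-state rate R = (F_in − F_out)/L = (485.1 − 271.04) / 65700 m = 3.258e-03 mm/s.
R = 3.258e-03 × 3600 = 11.7 mm/hr.
Over 2.7 h: total = 11.7 × 2.7 = 31.59 ≈ 32 mm.

R ≈ 11.7 mm/hr; total ≈ 32 mm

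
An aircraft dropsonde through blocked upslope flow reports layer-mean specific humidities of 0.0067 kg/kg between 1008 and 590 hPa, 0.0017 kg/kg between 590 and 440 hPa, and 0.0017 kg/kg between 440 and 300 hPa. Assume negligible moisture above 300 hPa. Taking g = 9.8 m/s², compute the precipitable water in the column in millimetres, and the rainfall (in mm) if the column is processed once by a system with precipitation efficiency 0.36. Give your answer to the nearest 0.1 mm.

Precipitable water is the column-integrated vapour mass per unit area: PW = (1/g) Σ q̄ Δp, with q in kg/kg and Δp in Pa (1 kg/m² of water = 1 mm).
Layer 1008–590 hPa: Δp = 418 hPa = 41800 Pa, q̄ = 0.0067 kg/kg → 0.0067 × 41800 / 9.8 = 28.58 mm
Layer 590–440 hPa: Δp = 150 hPa = 15000 Pa, q̄ = 0.0017 kg/kg → 0.0017 × 15000 / 9.8 = 2.60 mm
Layer 440–300 hPa: Δp = 140 hPa = 14000 Pa, q̄ = 0.0017 kg/kg → 0.0017 × 14000 / 9.8 = 2.43 mm
PW = 28.58 + 2.60 + 2.43 = 33.61 ≈ 33.6 mm.
Rainfall = ε × PW = 0.36 × 33.6 = 12.1 mm.

PW ≈ 33.6 mm; rainfall ≈ 12.1 mm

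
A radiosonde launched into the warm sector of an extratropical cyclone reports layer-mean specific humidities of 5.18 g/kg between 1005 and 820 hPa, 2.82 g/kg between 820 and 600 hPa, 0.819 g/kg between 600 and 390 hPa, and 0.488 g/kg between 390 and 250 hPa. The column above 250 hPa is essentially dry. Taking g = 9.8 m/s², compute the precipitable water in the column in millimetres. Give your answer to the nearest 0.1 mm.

Precipitable water is the column-integrated vapour mass per unit area: PW = (1/g) Σ q̄ Δp, with q in kg/kg and Δp in Pa (1 kg/m² of water = 1 mm).
Layer 1005–820 hPa: Δp = 185 hPa = 18500 Pa, q̄ = 0.00518 kg/kg → 0.00518 × 18500 / 9.8 = 9.78 mm
Layer 820–600 hPa: Δp = 220 hPa = 22000 Pa, q̄ = 0.00282 kg/kg → 0.00282 × 22000 / 9.8 = 6.33 mm
Layer 600–390 hPa: Δp = 210 hPa = 21000 Pa, q̄ = 0.000819 kg/kg → 0.000819 × 21000 / 9.8 = 1.75 mm
Layer 390–250 hPa: Δp = 140 hPa = 14000 Pa, q̄ = 0.000488 kg/kg → 0.000488 × 14000 / 9.8 = 0.70 mm
PW = 9.78 + 6.33 + 1.75 + 0.70 = 18.56 ≈ 18.6 mm.

PW ≈ 18.6 mm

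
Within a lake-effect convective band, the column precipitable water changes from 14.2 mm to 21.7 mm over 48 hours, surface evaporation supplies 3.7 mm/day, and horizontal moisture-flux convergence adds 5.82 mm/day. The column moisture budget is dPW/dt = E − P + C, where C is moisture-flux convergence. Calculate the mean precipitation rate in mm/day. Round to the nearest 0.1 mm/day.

dPW/dt = (21.7 − 14.2) mm / (48/24 day) = +3.750 mm/day.
P = E + C − dPW/dt = 3.7 + (5.82) − (+3.750) = 5.8 mm/day.

P ≈ 5.8 mm/day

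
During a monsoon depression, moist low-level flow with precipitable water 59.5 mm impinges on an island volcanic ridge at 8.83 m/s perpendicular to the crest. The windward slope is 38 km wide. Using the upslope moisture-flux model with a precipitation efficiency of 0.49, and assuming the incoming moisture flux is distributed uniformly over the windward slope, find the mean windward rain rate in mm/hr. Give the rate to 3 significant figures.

Incoming column moisture flux per unit ridge length: F = V × PW = 8.83 × 59.5 = 525.385 mm·m/s.
Spread over the 38 km slope with efficiency ε = 0.49: R = ε·F/W = 0.49 × 525.385 / 38000 m = 6.775e-03 mm/s.
R = 6.775e-03 × 3600 = 24.4 mm/hr.

R ≈ 24.4 mm/hr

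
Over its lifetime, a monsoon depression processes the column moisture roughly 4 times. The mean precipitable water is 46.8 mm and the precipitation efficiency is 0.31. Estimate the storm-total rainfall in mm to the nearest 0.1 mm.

rainfall ≈ 58.0 mm

Each cycle deposits ε × PW = 0.31 × 46.8 = 14.508 mm.
Over 4 cycles: 4 × 14.508 = 58.0 mm.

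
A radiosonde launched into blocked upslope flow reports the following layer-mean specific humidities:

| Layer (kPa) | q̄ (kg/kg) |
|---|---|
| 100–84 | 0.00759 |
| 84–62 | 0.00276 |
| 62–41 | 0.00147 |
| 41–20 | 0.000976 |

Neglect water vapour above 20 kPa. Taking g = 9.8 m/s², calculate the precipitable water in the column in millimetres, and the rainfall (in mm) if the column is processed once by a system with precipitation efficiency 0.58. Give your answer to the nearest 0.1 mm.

PW ≈ 23.8 mm; rainfall ≈ 13.8 mm

Precipitable water is the column-integrated vapour mass per unit area: PW = (1/g) Σ q̄ Δp, with q in kg/kg and Δp in Pa (1 kg/m² of water = 1 mm).
Layer 100–84 kPa: Δp = 160 hPa = 16000 Pa, q̄ = 0.00759 kg/kg → 0.00759 × 16000 / 9.8 = 12.39 mm
Layer 84–62 kPa: Δp = 220 hPa = 22000 Pa, q̄ = 0.00276 kg/kg → 0.00276 × 22000 / 9.8 = 6.20 mm
Layer 62–41 kPa: Δp = 210 hPa = 21000 Pa, q̄ = 0.00147 kg/kg → 0.00147 × 21000 / 9.8 = 3.15 mm
Layer 41–20 kPa: Δp = 210 hPa = 21000 Pa, q̄ = 0.000976 kg/kg → 0.000976 × 21000 / 9.8 = 2.09 mm
PW = 12.39 + 6.20 + 3.15 + 2.09 = 23.83 ≈ 23.8 mm.
Rainfall = ε × PW = 0.58 × 23.8 = 13.8 mm.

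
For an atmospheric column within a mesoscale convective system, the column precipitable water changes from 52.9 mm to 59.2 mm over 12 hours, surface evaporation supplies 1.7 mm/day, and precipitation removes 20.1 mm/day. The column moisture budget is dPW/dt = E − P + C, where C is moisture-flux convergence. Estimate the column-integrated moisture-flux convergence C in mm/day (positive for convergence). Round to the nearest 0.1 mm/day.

dPW/dt = (59.2 − 52.9) mm / (12/24 day) = +12.600 mm/day.
C = dPW/dt − E + P = (+12.600) − 1.7 + 20.1 = 31.0 mm/day.

C ≈ 31.0 mm/day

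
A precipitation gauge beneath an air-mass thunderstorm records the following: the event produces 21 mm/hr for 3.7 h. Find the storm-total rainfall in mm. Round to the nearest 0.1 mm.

Total = Σ Rᵢ Δtᵢ = 21 × 3.7
      = 77.7 = 77.7 mm.

total ≈ 77.7 mm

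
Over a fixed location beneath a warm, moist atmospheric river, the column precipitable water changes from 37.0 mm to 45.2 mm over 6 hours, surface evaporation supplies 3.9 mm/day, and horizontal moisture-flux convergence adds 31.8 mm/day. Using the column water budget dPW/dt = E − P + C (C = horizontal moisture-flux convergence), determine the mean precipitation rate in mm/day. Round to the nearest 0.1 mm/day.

dPW/dt = (45.2 − 37.0) mm / (6/24 day) = +32.800 mm/day.
P = E + C − dPW/dt = 3.9 + (31.8) − (+32.800) = 2.9 mm/day.

P ≈ 2.9 mm/day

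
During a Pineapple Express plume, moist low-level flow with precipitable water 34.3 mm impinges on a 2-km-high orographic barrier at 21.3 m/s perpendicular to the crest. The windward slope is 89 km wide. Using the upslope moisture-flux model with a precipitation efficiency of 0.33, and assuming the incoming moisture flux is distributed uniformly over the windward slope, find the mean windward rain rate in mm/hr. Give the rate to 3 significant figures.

Incoming column moisture flux per unit ridge length: F = V × PW = 21.3 × 34.3 = 730.59 mm·m/s.
Spread over the 89 km slope with efficiency ε = 0.33: R = ε·F/W = 0.33 × 730.59 / 89000 m = 2.709e-03 mm/s.
R = 2.709e-03 × 3600 = 9.75 mm/hr.

R ≈ 9.75 mm/hr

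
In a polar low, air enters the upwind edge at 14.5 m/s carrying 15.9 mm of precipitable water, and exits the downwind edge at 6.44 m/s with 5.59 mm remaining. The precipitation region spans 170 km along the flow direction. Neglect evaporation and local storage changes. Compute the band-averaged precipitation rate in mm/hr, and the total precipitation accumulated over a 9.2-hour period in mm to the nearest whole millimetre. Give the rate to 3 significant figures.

Column moisture flux per unit crosswind length is F = V × PW.
Inflow: F_in = 14.5 × 15.9 = 230.55 mm·m/s
Outflow: F_out = 6.44 × 5.59 = 35.9996 mm·m/s
Steady-state rate R = (F_in − F_out)/L = (230.55 − 35.9996) / 170000 m = 1.144e-03 mm/s.
R = 1.144e-03 × 3600 = 4.12 mm/hr.
Over 9.2 h: total = 4.12 × 9.2 = 37.904 ≈ 38 mm.

R ≈ 4.12 mm/hr; total ≈ 38 mm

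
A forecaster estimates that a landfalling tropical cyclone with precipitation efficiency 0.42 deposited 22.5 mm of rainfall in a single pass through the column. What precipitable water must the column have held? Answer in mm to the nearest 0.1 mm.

PW ≈ 53.6 mm

PW = rainfall / ε = 22.5 / 0.42 = 53.6 mm.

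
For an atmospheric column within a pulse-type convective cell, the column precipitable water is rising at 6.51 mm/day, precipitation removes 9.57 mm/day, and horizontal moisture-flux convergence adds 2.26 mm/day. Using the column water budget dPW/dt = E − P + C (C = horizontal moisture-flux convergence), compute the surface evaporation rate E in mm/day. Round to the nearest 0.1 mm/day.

dPW/dt = +6.51 mm/day.
E = dPW/dt + P − C = (+6.51) + 9.57 − (2.26) = 13.8 mm/day.

E ≈ 13.8 mm/day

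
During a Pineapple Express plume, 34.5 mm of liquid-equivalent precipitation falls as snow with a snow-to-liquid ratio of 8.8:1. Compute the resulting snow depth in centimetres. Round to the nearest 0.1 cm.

Snow depth = liquid × ratio = 34.5 mm × 8.8 = 303.6 mm = 30.4 cm.

snow depth ≈ 30.4 cm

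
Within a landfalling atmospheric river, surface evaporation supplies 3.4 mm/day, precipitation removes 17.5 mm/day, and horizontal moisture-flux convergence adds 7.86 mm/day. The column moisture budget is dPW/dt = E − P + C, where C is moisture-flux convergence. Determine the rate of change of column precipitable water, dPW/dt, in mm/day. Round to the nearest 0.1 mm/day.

dPW/dt = E − P + C = 3.4 − 17.5 + (7.86) = -6.2 mm/day.

dPW/dt ≈ -6.2 mm/day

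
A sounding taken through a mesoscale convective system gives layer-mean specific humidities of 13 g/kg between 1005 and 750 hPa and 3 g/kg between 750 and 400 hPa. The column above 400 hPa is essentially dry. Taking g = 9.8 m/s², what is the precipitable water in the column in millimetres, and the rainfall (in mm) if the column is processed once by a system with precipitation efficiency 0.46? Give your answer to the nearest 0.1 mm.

PW ≈ 44.5 mm; rainfall ≈ 20.5 mm

Precipitable water is the column-integrated vapour mass per unit area: PW = (1/g) Σ q̄ Δp, with q in kg/kg and Δp in Pa (1 kg/m² of water = 1 mm).
Layer 1005–750 hPa: Δp = 255 hPa = 25500 Pa, q̄ = 0.013 kg/kg → 0.013 × 25500 / 9.8 = 33.83 mm
Layer 750–400 hPa: Δp = 350 hPa = 35000 Pa, q̄ = 0.003 kg/kg → 0.003 × 35000 / 9.8 = 10.71 mm
PW = 33.83 + 10.71 = 44.54 ≈ 44.5 mm.
Rainfall = ε × PW = 0.46 × 44.5 = 20.5 mm.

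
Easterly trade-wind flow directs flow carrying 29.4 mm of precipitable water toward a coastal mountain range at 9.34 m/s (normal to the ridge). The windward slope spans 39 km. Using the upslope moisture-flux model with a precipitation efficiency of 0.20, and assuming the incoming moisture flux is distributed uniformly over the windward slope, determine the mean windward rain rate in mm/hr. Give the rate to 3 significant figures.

R ≈ 5.07 mm/hr

Incoming column moisture flux per unit ridge length: F = V × PW = 9.34 × 29.4 = 274.596 mm·m/s.
Spread over the 39 km slope with efficiency ε = 0.20: R = ε·F/W = 0.20 × 274.596 / 39000 m = 1.408e-03 mm/s.
R = 1.408e-03 × 3600 = 5.07 mm/hr.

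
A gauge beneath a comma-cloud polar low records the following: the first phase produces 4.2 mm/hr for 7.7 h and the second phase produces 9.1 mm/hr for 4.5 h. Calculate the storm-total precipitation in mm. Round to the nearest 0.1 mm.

Total = Σ Rᵢ Δtᵢ = 4.2 × 7.7 + 9.1 × 4.5
      = 32.34 + 40.95 = 73.3 mm.

total ≈ 73.3 mm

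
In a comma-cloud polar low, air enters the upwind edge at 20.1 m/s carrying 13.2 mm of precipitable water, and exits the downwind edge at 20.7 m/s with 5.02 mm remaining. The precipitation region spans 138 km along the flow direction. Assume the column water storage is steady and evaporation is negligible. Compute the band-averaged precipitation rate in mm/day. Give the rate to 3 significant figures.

Column moisture flux per unit crosswind length is F = V × PW.
Inflow: F_in = 20.1 × 13.2 = 265.32 mm·m/s
Outflow: F_out = 20.7 × 5.02 = 103.914 mm·m/s
Steady-state rate R = (F_in − F_out)/L = (265.32 − 103.914) / 138000 m = 1.170e-03 mm/s.
R = 1.170e-03 × 3600 × 24 = 101 mm/day.

R ≈ 101 mm/day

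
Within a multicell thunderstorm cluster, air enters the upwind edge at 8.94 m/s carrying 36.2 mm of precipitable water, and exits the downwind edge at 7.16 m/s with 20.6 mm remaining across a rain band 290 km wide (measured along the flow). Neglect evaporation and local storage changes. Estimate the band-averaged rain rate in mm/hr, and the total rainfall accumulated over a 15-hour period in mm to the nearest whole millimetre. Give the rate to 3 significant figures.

R ≈ 2.19 mm/hr; total ≈ 33 mm

Column moisture flux per unit crosswind length is F = V × PW.
Inflow: F_in = 8.94 × 36.2 = 323.628 mm·m/s
Outflow: F_out = 7.16 × 20.6 = 147.496 mm·m/s
Steady-state rate R = (F_in − F_out)/L = (323.628 − 147.496) / 290000 m = 6.074e-04 mm/s.
R = 6.074e-04 × 3600 = 2.19 mm/hr.
Over 15 h: total = 2.19 × 15 = 32.85 ≈ 33 mm.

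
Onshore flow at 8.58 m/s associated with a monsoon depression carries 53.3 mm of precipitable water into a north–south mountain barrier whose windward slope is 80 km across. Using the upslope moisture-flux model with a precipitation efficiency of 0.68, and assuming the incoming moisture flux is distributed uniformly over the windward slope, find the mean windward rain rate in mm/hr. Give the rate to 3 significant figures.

R ≈ 14.0 mm/hr

Incoming column moisture flux per unit ridge length: F = V × PW = 8.58 × 53.3 = 457.314 mm·m/s.
Spread over the 80 km slope with efficiency ε = 0.68: R = ε·F/W = 0.68 × 457.314 / 80000 m = 3.887e-03 mm/s.
R = 3.887e-03 × 3600 = 14.0 mm/hr.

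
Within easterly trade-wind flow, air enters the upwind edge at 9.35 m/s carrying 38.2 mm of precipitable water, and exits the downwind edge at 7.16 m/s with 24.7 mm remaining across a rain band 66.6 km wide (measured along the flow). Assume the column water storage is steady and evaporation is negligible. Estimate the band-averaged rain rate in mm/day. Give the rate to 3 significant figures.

R ≈ 234 mm/day

Column moisture flux per unit crosswind length is F = V × PW.
Inflow: F_in = 9.35 × 38.2 = 357.17 mm·m/s
Outflow: F_out = 7.16 × 24.7 = 176.852 mm·m/s
Steady-state rate R = (F_in − F_out)/L = (357.17 − 176.852) / 66600 m = 2.707e-03 mm/s.
R = 2.707e-03 × 3600 × 24 = 234 mm/day.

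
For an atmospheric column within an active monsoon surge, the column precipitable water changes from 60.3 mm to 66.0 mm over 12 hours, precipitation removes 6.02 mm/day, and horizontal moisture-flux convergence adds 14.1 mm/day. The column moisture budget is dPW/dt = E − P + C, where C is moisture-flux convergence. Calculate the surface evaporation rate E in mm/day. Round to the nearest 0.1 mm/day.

dPW/dt = (66.0 − 60.3) mm / (12/24 day) = +11.400 mm/day.
E = dPW/dt + P − C = (+11.400) + 6.02 − (14.1) = 3.3 mm/day.

E ≈ 3.3 mm/day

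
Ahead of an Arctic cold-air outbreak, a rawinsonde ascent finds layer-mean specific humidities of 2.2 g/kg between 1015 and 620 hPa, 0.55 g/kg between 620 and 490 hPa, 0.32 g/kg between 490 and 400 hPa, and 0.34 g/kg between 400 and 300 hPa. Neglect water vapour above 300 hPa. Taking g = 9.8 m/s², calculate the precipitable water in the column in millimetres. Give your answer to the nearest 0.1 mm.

Precipitable water is the column-integrated vapour mass per unit area: PW = (1/g) Σ q̄ Δp, with q in kg/kg and Δp in Pa (1 kg/m² of water = 1 mm).
Layer 1015–620 hPa: Δp = 395 hPa = 39500 Pa, q̄ = 0.0022 kg/kg → 0.0022 × 39500 / 9.8 = 8.87 mm
Layer 620–490 hPa: Δp = 130 hPa = 13000 Pa, q̄ = 0.00055 kg/kg → 0.00055 × 13000 / 9.8 = 0.73 mm
Layer 490–400 hPa: Δp = 90 hPa = 9000 Pa, q̄ = 0.00032 kg/kg → 0.00032 × 9000 / 9.8 = 0.29 mm
Layer 400–300 hPa: Δp = 100 hPa = 10000 Pa, q̄ = 0.00034 kg/kg → 0.00034 × 10000 / 9.8 = 0.35 mm
PW = 8.87 + 0.73 + 0.29 + 0.35 = 10.24 ≈ 10.2 mm.

PW ≈ 10.2 mm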